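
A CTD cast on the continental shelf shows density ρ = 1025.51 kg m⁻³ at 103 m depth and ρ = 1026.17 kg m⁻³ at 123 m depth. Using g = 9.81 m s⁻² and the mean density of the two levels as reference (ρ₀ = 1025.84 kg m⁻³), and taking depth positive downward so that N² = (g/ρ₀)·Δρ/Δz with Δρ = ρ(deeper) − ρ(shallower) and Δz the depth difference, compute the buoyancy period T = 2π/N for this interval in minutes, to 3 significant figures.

5.89 min

Δρ = 1026.17 − 1025.51 = 0.66 kg m⁻³ over Δz = 123 − 103 = 20 m.
N² = (9.81/1025.84) × (0.66/20) = 3.1558 × 10⁻⁴ s⁻².
N = √(3.1558 × 10⁻⁴) = 0.017765 rad s⁻¹, so T = 2π/N = 353.68 s = 5.8947 min ≈ 5.89 min.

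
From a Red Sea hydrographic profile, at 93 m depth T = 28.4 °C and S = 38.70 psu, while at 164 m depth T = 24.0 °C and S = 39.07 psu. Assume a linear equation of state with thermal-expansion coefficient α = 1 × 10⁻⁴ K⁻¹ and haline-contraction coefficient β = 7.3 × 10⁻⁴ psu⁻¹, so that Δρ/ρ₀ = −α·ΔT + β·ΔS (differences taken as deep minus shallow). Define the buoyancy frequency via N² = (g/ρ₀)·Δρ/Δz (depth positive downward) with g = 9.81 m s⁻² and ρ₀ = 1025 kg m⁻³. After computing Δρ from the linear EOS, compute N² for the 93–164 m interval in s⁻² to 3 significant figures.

ΔT = -4.4 K, ΔS = +0.37 psu (deep − shallow).
Δρ/ρ₀ = −αΔT + βΔS = 4.40 × 10⁻⁴ + 2.701 × 10⁻⁴ = 7.101 × 10⁻⁴, so Δρ ≈ 0.7279 kg m⁻³.
N² = (g/ρ₀)·Δρ/Δz = g·(Δρ/ρ₀)/Δz = 9.81 × 7.101 × 10⁻⁴ / 71 = 9.8114 × 10⁻⁵ s⁻² ≈ 9.81 × 10⁻⁵ s⁻².

9.81 × 10⁻⁵ s⁻²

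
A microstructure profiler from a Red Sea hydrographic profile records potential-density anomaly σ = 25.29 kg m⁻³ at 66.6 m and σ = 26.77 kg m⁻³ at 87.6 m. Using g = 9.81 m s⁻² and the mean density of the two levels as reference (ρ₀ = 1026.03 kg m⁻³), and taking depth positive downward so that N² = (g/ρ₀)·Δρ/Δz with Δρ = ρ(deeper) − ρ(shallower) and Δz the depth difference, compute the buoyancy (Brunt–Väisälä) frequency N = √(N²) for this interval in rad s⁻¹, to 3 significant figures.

Δρ = 1026.77 − 1025.29 = 1.48 kg m⁻³ over Δz = 87.6 − 66.6 = 21 m.
N² = (9.81/1026.03) × (1.48/21) = 6.7383 × 10⁻⁴ s⁻².
N = √(6.7383 × 10⁻⁴) = 0.025958 rad s⁻¹ ≈ 0.0260 rad s⁻¹.

0.0260 rad s⁻¹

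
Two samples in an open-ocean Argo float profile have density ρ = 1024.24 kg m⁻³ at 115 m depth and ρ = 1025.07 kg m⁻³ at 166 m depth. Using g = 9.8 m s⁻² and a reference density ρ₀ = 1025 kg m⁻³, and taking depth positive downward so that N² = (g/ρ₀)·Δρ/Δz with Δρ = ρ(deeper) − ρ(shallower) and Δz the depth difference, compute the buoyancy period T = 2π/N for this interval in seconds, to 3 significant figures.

504 s

Δρ = 1025.07 − 1024.24 = 0.83 kg m⁻³ over Δz = 166 − 115 = 51 m.
N² = (9.8/1025) × (0.83/51) = 1.5560 × 10⁻⁴ s⁻².
N = √(1.5560 × 10⁻⁴) = 0.012474 rad s⁻¹, so T = 2π/N = 503.70 s ≈ 504 s.
A positive N² confirms static stability across the interval.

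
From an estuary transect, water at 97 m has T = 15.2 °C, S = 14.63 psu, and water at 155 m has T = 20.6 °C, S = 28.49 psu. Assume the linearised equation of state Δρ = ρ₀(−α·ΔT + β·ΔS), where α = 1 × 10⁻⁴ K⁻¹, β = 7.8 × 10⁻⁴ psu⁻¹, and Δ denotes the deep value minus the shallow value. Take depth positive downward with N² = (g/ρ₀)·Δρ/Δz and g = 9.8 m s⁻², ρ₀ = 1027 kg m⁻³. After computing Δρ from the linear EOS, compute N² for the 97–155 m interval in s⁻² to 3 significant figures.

1.74 × 10⁻³ s⁻²

ΔT = +5.4 K, ΔS = +13.86 psu (deep − shallow).
Δρ/ρ₀ = −αΔT + βΔS = -5.40 × 10⁻⁴ + 0.0108108 = 0.0102708, so Δρ ≈ 10.55 kg m⁻³.
N² = (g/ρ₀)·Δρ/Δz = g·(Δρ/ρ₀)/Δz = 9.8 × 0.0102708 / 58 = 1.7354 × 10⁻³ s⁻² ≈ 1.74 × 10⁻³ s⁻².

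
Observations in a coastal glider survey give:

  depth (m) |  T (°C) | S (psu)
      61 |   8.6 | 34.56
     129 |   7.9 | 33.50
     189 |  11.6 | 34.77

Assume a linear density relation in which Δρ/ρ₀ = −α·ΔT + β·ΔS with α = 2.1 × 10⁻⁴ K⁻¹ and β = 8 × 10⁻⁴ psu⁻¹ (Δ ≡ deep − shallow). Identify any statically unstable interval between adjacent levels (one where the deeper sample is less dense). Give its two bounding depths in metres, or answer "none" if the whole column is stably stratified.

61–129 m

Evaluate Δρ/ρ₀ = −αΔT + βΔS across each adjacent pair:
  61–129 m: −αΔT+βΔS = −(2.1 × 10⁻⁴)(-0.7)+(8 × 10⁻⁴)(-1.06) = -7.0 × 10⁻⁴ → UNSTABLE
  129–189 m: −αΔT+βΔS = −(2.1 × 10⁻⁴)(+3.7)+(8 × 10⁻⁴)(+1.27) = 2.4 × 10⁻⁴ → stable
The 61–129 m interval has Δρ < 0: lighter water underlies denser water.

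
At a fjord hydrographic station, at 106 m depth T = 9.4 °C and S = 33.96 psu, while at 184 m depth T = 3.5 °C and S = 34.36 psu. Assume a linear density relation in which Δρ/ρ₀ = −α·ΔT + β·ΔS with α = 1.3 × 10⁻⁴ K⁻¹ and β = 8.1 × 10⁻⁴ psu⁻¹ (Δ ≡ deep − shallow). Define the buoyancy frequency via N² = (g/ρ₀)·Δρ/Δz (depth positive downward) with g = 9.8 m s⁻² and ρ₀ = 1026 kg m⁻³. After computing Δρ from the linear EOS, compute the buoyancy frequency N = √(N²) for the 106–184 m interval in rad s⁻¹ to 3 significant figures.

0.0117 rad s⁻¹

ΔT = -5.9 K, ΔS = +0.40 psu (deep − shallow).
Δρ/ρ₀ = −αΔT + βΔS = 7.67 × 10⁻⁴ + 3.24 × 10⁻⁴ = 1.091 × 10⁻³, so Δρ ≈ 1.119 kg m⁻³.
N² = (g/ρ₀)·Δρ/Δz = g·(Δρ/ρ₀)/Δz = 9.8 × 1.091 × 10⁻³ / 78 = 1.3707 × 10⁻⁴ s⁻².
N = √(1.3707 × 10⁻⁴) = 0.011708 rad s⁻¹ ≈ 0.0117 rad s⁻¹.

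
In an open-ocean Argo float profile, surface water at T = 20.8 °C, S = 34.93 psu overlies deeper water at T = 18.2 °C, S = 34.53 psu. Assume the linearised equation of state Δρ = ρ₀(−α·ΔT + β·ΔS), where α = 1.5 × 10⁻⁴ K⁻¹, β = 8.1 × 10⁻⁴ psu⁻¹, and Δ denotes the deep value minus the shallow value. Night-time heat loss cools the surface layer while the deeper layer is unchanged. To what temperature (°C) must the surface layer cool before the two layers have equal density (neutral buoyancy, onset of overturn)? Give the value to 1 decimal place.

20.4 °C

Neutral buoyancy requires Δρ = 0, i.e. −α(T_deep − T_surf′) + β(S_deep − S_surf) = 0.
T_surf′ = T_deep − (β/α)·ΔS = 18.2 − (8.1 × 10⁻⁴/1.5 × 10⁻⁴)·(-0.40) = 20.360 °C.
Cooling required: 20.8 − (20.360) = 0.440 °C.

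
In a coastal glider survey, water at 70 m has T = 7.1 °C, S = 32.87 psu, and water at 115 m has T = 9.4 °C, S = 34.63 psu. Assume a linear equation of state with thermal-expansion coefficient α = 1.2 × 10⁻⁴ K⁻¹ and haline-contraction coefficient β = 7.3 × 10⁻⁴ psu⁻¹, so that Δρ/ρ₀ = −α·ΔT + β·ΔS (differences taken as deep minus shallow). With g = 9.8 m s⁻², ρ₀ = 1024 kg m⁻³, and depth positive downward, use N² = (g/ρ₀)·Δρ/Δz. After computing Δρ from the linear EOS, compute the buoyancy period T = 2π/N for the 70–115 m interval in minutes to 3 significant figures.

ΔT = +2.3 K, ΔS = +1.76 psu (deep − shallow).
Δρ/ρ₀ = −αΔT + βΔS = -2.76 × 10⁻⁴ + 1.2848 × 10⁻³ = 1.0088 × 10⁻³, so Δρ ≈ 1.033 kg m⁻³.
N² = (g/ρ₀)·Δρ/Δz = g·(Δρ/ρ₀)/Δz = 9.8 × 1.0088 × 10⁻³ / 45 = 2.1969 × 10⁻⁴ s⁻².
N = √(2.1969 × 10⁻⁴) = 0.014822 rad s⁻¹ → T = 2π/N = 423.91 s = 7.0652 min ≈ 7.07 min.

7.07 min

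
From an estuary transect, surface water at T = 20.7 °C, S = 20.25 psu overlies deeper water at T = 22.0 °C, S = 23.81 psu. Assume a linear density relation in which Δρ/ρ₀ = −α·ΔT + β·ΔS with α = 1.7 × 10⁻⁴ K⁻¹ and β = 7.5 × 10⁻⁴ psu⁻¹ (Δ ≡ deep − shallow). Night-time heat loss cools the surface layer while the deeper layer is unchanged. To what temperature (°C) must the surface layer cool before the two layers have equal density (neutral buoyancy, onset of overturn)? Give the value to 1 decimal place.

6.3 °C

Neutral buoyancy requires Δρ = 0, i.e. −α(T_deep − T_surf′) + β(S_deep − S_surf) = 0.
T_surf′ = T_deep − (β/α)·ΔS = 22.0 − (7.5 × 10⁻⁴/1.7 × 10⁻⁴)·(+3.56) = 6.294 °C.
Cooling required: 20.7 − (6.294) = 14.406 °C.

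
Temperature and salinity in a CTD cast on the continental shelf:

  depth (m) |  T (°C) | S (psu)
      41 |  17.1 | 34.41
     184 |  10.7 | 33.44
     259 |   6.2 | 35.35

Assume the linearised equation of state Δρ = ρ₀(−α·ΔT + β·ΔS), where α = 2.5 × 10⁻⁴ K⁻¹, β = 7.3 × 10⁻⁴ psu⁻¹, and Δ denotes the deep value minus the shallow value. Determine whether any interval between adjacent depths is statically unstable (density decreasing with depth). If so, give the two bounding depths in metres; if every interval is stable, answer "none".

none

Evaluate Δρ/ρ₀ = −αΔT + βΔS across each adjacent pair:
  41–184 m: −αΔT+βΔS = −(2.5 × 10⁻⁴)(-6.4)+(7.3 × 10⁻⁴)(-0.97) = 8.9 × 10⁻⁴ → stable
  184–259 m: −αΔT+βΔS = −(2.5 × 10⁻⁴)(-4.5)+(7.3 × 10⁻⁴)(+1.91) = 2.5 × 10⁻³ → stable
Every interval has Δρ > 0: the column is stably stratified throughout.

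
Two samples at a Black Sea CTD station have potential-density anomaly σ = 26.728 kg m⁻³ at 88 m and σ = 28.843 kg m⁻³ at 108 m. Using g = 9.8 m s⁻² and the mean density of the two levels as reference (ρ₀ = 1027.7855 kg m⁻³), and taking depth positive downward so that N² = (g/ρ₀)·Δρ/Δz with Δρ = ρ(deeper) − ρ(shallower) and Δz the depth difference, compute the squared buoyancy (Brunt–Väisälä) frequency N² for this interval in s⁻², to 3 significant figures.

1.01 × 10⁻³ s⁻²

Δρ = 1028.843 − 1026.728 = 2.115 kg m⁻³ over Δz = 108 − 88 = 20 m.
N² = (9.8/1027.7855) × (2.115/20) = 1.0083 × 10⁻³ s⁻² ≈ 1.01 × 10⁻³ s⁻².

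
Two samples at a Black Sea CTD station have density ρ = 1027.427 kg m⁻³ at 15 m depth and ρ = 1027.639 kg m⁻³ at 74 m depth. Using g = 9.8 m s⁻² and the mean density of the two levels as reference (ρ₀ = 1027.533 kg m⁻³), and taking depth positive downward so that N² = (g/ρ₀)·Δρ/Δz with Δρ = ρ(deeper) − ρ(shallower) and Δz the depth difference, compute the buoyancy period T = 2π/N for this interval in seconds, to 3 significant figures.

Δρ = 1027.639 − 1027.427 = 0.212 kg m⁻³ over Δz = 74 − 15 = 59 m.
N² = (9.8/1027.533) × (0.212/59) = 3.4270 × 10⁻⁵ s⁻².
N = √(3.4270 × 10⁻⁵) = 5.8541 × 10⁻³ rad s⁻¹, so T = 2π/N = 1.0733 × 10³ s ≈ 1.07 × 10³ s.
A positive N² confirms static stability across the interval.

1.07 × 10³ s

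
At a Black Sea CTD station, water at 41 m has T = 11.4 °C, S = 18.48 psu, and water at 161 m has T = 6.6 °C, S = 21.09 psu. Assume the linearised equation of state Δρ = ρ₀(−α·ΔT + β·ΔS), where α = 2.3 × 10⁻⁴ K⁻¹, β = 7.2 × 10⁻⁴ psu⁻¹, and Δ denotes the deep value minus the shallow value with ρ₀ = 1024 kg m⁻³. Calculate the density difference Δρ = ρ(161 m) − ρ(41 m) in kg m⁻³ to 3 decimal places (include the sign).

+3.055 kg m⁻³

ΔT = -4.8 K, ΔS = +2.61 psu (deep − shallow).
Δρ/ρ₀ = −(2.3 × 10⁻⁴)(-4.8) + (7.2 × 10⁻⁴)(+2.61) = 2.9832 × 10⁻³.
Δρ = 1024 × (2.9832 × 10⁻³) = +3.055 kg m⁻³.
Positive Δρ: denser below, stable.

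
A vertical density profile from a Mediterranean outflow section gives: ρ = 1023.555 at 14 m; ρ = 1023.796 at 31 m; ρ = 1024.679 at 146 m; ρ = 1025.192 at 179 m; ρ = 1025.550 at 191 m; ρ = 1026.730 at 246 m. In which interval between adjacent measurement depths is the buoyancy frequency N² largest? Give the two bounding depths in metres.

Compute the density gradient over each adjacent pair:
  14–31 m: Δρ/Δz = 0.241/17 = 0.014 kg m⁻⁴
  31–146 m: Δρ/Δz = 0.883/115 = 7.7 × 10⁻³ kg m⁻⁴
  146–179 m: Δρ/Δz = 0.513/33 = 0.016 kg m⁻⁴
  179–191 m: Δρ/Δz = 0.358/12 = 0.030 kg m⁻⁴
  191–246 m: Δρ/Δz = 1.180/55 = 0.021 kg m⁻⁴
The largest gradient is in the 179–191 m interval — the pycnocline.

179–191 m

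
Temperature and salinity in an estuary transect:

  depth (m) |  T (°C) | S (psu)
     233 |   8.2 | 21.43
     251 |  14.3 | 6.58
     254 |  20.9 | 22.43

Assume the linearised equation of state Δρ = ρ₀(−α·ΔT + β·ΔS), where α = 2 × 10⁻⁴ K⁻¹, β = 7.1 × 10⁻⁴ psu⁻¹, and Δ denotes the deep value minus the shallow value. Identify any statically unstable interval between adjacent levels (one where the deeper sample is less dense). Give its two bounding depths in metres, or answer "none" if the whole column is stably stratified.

Evaluate Δρ/ρ₀ = −αΔT + βΔS across each adjacent pair:
  233–251 m: −αΔT+βΔS = −(2 × 10⁻⁴)(+6.1)+(7.1 × 10⁻⁴)(-14.85) = -0.012 → UNSTABLE
  251–254 m: −αΔT+βΔS = −(2 × 10⁻⁴)(+6.6)+(7.1 × 10⁻⁴)(+15.85) = 9.9 × 10⁻³ → stable
The 233–251 m interval has Δρ < 0: lighter water underlies denser water.

233–251 m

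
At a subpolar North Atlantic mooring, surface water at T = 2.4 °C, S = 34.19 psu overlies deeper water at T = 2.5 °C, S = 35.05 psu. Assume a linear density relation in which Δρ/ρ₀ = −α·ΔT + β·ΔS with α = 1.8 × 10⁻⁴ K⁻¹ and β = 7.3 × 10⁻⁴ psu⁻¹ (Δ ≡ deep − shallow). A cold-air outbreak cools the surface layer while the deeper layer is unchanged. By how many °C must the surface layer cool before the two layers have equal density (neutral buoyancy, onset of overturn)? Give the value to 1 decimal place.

3.4 °C

Neutral buoyancy requires Δρ = 0, i.e. −α(T_deep − T_surf′) + β(S_deep − S_surf) = 0.
T_surf′ = T_deep − (β/α)·ΔS = 2.5 − (7.3 × 10⁻⁴/1.8 × 10⁻⁴)·(+0.86) = -0.988 °C.
Cooling required: 2.4 − (-0.988) = 3.388 °C.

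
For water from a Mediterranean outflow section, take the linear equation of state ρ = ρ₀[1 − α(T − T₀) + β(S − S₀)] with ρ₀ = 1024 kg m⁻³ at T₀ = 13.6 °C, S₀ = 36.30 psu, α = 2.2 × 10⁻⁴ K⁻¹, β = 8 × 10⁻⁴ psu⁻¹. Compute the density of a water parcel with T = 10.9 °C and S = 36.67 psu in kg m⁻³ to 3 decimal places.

1024.911 kg m⁻³

T − T₀ = -2.7 K, S − S₀ = +0.37 psu.
Bracket = 1 − α·(-2.7) + β·(+0.37) = 1 + (8.90 × 10⁻⁴) = 1.0008900.
ρ = 1024 × 1.0008900 = 1024.911 kg m⁻³.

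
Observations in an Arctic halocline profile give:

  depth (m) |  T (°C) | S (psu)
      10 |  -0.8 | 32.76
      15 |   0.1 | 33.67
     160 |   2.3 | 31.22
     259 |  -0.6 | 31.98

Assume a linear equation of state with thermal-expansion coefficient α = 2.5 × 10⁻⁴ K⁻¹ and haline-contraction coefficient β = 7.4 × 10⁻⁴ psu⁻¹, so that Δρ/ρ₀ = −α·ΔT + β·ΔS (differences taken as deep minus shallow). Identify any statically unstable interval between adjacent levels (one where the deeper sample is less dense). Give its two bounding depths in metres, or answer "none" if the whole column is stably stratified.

Evaluate Δρ/ρ₀ = −αΔT + βΔS across each adjacent pair:
  10–15 m: −αΔT+βΔS = −(2.5 × 10⁻⁴)(+0.9)+(7.4 × 10⁻⁴)(+0.91) = 4.5 × 10⁻⁴ → stable
  15–160 m: −αΔT+βΔS = −(2.5 × 10⁻⁴)(+2.2)+(7.4 × 10⁻⁴)(-2.45) = -2.4 × 10⁻³ → UNSTABLE
  160–259 m: −αΔT+βΔS = −(2.5 × 10⁻⁴)(-2.9)+(7.4 × 10⁻⁴)(+0.76) = 1.3 × 10⁻³ → stable
The 15–160 m interval has Δρ < 0: lighter water underlies denser water.

15–160 m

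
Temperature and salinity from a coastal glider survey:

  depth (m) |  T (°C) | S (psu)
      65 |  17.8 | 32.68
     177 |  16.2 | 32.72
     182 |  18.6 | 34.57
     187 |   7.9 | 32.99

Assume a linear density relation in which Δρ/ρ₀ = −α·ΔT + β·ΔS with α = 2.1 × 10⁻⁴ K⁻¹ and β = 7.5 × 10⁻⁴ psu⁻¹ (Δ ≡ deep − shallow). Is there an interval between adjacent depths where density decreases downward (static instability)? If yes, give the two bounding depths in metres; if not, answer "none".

none

Evaluate Δρ/ρ₀ = −αΔT + βΔS across each adjacent pair:
  65–177 m: −αΔT+βΔS = −(2.1 × 10⁻⁴)(-1.6)+(7.5 × 10⁻⁴)(+0.04) = 3.7 × 10⁻⁴ → stable
  177–182 m: −αΔT+βΔS = −(2.1 × 10⁻⁴)(+2.4)+(7.5 × 10⁻⁴)(+1.85) = 8.8 × 10⁻⁴ → stable
  182–187 m: −αΔT+βΔS = −(2.1 × 10⁻⁴)(-10.7)+(7.5 × 10⁻⁴)(-1.58) = 1.1 × 10⁻³ → stable
Every interval has Δρ > 0: the column is stably stratified throughout.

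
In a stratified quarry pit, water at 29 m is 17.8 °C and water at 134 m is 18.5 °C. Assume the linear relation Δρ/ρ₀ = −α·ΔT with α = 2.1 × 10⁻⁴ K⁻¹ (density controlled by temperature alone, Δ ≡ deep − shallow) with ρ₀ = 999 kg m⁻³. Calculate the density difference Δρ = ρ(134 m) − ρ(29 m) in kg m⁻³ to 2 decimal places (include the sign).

-0.15 kg m⁻³

ΔT = +0.7 K, Δρ/ρ₀ = −αΔT = -1.47 × 10⁻⁴.
Δρ = 999 × (-1.47 × 10⁻⁴) = -0.15 kg m⁻³.
Negative Δρ: lighter below, statically unstable.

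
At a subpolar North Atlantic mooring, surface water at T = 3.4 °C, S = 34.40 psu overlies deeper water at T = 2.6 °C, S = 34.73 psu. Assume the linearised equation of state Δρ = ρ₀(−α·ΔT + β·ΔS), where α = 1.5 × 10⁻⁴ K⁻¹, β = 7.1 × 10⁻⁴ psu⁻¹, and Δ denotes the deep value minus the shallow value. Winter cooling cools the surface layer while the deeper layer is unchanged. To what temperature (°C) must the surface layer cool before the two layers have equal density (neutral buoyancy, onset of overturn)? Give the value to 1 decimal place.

1.0 °C

Neutral buoyancy requires Δρ = 0, i.e. −α(T_deep − T_surf′) + β(S_deep − S_surf) = 0.
T_surf′ = T_deep − (β/α)·ΔS = 2.6 − (7.1 × 10⁻⁴/1.5 × 10⁻⁴)·(+0.33) = 1.038 °C.
Cooling required: 3.4 − (1.038) = 2.362 °C.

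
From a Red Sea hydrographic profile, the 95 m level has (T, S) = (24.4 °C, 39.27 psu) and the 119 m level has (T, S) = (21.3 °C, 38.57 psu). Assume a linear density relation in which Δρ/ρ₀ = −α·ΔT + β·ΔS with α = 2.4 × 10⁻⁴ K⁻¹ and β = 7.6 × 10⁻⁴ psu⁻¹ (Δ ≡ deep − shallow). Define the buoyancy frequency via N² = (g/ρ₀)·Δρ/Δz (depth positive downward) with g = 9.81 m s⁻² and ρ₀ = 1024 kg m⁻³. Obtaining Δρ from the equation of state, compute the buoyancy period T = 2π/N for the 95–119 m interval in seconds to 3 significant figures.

ΔT = -3.1 K, ΔS = -0.70 psu (deep − shallow).
Δρ/ρ₀ = −αΔT + βΔS = 7.44 × 10⁻⁴ − 5.32 × 10⁻⁴ = 2.12 × 10⁻⁴, so Δρ ≈ 0.2171 kg m⁻³.
N² = (g/ρ₀)·Δρ/Δz = g·(Δρ/ρ₀)/Δz = 9.81 × 2.12 × 10⁻⁴ / 24 = 8.6655 × 10⁻⁵ s⁻².
N = √(8.6655 × 10⁻⁵) = 9.3089 × 10⁻³ rad s⁻¹ → T = 2π/N = 674.97 s ≈ 675 s.

675 s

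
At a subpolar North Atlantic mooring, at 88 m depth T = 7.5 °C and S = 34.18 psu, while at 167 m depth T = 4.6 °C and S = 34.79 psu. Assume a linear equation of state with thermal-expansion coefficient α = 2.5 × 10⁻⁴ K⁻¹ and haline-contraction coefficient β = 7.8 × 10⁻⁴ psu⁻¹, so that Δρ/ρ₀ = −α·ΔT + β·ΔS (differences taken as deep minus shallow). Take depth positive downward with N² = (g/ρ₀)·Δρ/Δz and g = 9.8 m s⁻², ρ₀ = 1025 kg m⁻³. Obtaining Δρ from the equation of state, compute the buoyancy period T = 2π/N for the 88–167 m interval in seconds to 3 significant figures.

ΔT = -2.9 K, ΔS = +0.61 psu (deep − shallow).
Δρ/ρ₀ = −αΔT + βΔS = 7.25 × 10⁻⁴ + 4.758 × 10⁻⁴ = 1.2008 × 10⁻³, so Δρ ≈ 1.231 kg m⁻³.
N² = (g/ρ₀)·Δρ/Δz = g·(Δρ/ρ₀)/Δz = 9.8 × 1.2008 × 10⁻³ / 79 = 1.4896 × 10⁻⁴ s⁻².
N = √(1.4896 × 10⁻⁴) = 0.012205 rad s⁻¹ → T = 2π/N = 514.80 s ≈ 515 s.

515 s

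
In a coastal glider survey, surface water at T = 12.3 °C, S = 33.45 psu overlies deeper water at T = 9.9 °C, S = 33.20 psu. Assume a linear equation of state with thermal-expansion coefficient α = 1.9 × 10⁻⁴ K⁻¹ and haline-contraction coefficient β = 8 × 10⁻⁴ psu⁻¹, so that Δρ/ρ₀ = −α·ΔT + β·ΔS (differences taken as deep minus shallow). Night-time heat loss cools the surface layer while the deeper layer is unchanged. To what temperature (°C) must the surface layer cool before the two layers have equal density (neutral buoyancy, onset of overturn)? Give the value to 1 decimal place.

Neutral buoyancy requires Δρ = 0, i.e. −α(T_deep − T_surf′) + β(S_deep − S_surf) = 0.
T_surf′ = T_deep − (β/α)·ΔS = 9.9 − (8 × 10⁻⁴/1.9 × 10⁻⁴)·(-0.25) = 10.953 °C.
Cooling required: 12.3 − (10.953) = 1.347 °C.

11.0 °C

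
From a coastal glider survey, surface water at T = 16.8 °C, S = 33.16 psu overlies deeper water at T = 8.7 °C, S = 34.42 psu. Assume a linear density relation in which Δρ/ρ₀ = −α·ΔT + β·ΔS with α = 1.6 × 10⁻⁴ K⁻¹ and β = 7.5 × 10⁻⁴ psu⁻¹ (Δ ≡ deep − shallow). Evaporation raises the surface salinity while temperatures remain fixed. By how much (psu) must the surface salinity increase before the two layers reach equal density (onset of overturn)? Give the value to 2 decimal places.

Neutral buoyancy requires −α(T_deep − T_surf) + β(S_deep − S_surf′) = 0.
S_surf′ = S_deep − (α/β)·ΔT = 34.42 − (1.6 × 10⁻⁴/7.5 × 10⁻⁴)·(-8.1) = 36.1480 psu.
Increase required: 36.1480 − 33.16 = 2.9880 psu.

2.99 psu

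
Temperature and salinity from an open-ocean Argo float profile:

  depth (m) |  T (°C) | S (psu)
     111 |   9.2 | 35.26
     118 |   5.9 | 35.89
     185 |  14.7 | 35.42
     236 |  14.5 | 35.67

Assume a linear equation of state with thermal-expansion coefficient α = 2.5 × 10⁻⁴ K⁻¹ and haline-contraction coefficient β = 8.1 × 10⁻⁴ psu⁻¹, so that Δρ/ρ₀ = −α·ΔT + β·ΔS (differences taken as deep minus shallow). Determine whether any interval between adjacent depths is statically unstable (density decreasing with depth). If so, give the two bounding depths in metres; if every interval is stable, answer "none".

Evaluate Δρ/ρ₀ = −αΔT + βΔS across each adjacent pair:
  111–118 m: −αΔT+βΔS = −(2.5 × 10⁻⁴)(-3.3)+(8.1 × 10⁻⁴)(+0.63) = 1.3 × 10⁻³ → stable
  118–185 m: −αΔT+βΔS = −(2.5 × 10⁻⁴)(+8.8)+(8.1 × 10⁻⁴)(-0.47) = -2.6 × 10⁻³ → UNSTABLE
  185–236 m: −αΔT+βΔS = −(2.5 × 10⁻⁴)(-0.2)+(8.1 × 10⁻⁴)(+0.25) = 2.5 × 10⁻⁴ → stable
The 118–185 m interval has Δρ < 0: lighter water underlies denser water.

118–185 m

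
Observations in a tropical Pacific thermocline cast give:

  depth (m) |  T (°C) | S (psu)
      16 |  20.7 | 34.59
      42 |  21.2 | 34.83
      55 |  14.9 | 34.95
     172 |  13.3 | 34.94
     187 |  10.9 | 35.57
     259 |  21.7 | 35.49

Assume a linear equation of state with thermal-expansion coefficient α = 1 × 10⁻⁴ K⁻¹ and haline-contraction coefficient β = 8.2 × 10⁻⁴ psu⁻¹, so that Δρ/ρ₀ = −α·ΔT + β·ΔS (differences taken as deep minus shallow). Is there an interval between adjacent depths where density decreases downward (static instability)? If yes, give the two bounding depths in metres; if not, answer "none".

187–259 m

Evaluate Δρ/ρ₀ = −αΔT + βΔS across each adjacent pair:
  16–42 m: −αΔT+βΔS = −(1 × 10⁻⁴)(+0.5)+(8.2 × 10⁻⁴)(+0.24) = 1.5 × 10⁻⁴ → stable
  42–55 m: −αΔT+βΔS = −(1 × 10⁻⁴)(-6.3)+(8.2 × 10⁻⁴)(+0.12) = 7.3 × 10⁻⁴ → stable
  55–172 m: −αΔT+βΔS = −(1 × 10⁻⁴)(-1.6)+(8.2 × 10⁻⁴)(-0.01) = 1.5 × 10⁻⁴ → stable
  172–187 m: −αΔT+βΔS = −(1 × 10⁻⁴)(-2.4)+(8.2 × 10⁻⁴)(+0.63) = 7.6 × 10⁻⁴ → stable
  187–259 m: −αΔT+βΔS = −(1 × 10⁻⁴)(+10.8)+(8.2 × 10⁻⁴)(-0.08) = -1.1 × 10⁻³ → UNSTABLE
The 187–259 m interval has Δρ < 0: lighter water underlies denser water.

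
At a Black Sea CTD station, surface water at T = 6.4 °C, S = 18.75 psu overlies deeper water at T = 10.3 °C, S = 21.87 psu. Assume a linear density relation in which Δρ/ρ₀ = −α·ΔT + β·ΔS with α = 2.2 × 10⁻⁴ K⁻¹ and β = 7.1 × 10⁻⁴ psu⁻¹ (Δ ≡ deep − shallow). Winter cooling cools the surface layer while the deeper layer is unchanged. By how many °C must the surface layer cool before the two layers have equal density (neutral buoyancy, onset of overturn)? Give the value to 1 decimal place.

Neutral buoyancy requires Δρ = 0, i.e. −α(T_deep − T_surf′) + β(S_deep − S_surf) = 0.
T_surf′ = T_deep − (β/α)·ΔS = 10.3 − (7.1 × 10⁻⁴/2.2 × 10⁻⁴)·(+3.12) = 0.231 °C.
Cooling required: 6.4 − (0.231) = 6.169 °C.

6.2 °C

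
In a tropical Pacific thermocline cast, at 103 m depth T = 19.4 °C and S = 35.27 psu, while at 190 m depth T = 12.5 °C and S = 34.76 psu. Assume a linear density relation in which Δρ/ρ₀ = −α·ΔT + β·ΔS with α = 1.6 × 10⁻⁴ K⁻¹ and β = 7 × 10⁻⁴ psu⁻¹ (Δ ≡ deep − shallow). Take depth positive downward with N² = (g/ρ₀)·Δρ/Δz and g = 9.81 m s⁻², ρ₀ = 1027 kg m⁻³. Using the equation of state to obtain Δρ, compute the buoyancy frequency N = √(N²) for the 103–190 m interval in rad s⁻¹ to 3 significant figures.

ΔT = -6.9 K, ΔS = -0.51 psu (deep − shallow).
Δρ/ρ₀ = −αΔT + βΔS = 1.104 × 10⁻³ − 3.57 × 10⁻⁴ = 7.47 × 10⁻⁴, so Δρ ≈ 0.7672 kg m⁻³.
N² = (g/ρ₀)·Δρ/Δz = g·(Δρ/ρ₀)/Δz = 9.81 × 7.47 × 10⁻⁴ / 87 = 8.4231 × 10⁻⁵ s⁻².
N = √(8.4231 × 10⁻⁵) = 9.1777 × 10⁻³ rad s⁻¹ ≈ 9.18 × 10⁻³ rad s⁻¹.

9.18 × 10⁻³ rad s⁻¹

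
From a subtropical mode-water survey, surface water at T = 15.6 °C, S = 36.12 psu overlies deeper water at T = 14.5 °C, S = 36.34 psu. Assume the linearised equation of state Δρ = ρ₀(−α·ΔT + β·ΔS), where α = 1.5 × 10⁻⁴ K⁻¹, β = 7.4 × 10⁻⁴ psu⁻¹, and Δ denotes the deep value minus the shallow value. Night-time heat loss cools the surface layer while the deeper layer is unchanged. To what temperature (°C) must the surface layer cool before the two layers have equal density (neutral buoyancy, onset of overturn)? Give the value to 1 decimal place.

13.4 °C

Neutral buoyancy requires Δρ = 0, i.e. −α(T_deep − T_surf′) + β(S_deep − S_surf) = 0.
T_surf′ = T_deep − (β/α)·ΔS = 14.5 − (7.4 × 10⁻⁴/1.5 × 10⁻⁴)·(+0.22) = 13.415 °C.
Cooling required: 15.6 − (13.415) = 2.185 °C.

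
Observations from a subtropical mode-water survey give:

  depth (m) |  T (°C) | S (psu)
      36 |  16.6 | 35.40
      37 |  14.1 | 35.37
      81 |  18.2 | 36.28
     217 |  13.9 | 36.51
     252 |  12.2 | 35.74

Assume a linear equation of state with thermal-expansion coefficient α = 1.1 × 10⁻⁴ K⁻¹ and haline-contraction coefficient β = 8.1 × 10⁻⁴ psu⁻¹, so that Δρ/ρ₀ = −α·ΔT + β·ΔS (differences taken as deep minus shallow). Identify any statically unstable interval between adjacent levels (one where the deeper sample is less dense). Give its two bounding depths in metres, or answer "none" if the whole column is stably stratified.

Evaluate Δρ/ρ₀ = −αΔT + βΔS across each adjacent pair:
  36–37 m: −αΔT+βΔS = −(1.1 × 10⁻⁴)(-2.5)+(8.1 × 10⁻⁴)(-0.03) = 2.5 × 10⁻⁴ → stable
  37–81 m: −αΔT+βΔS = −(1.1 × 10⁻⁴)(+4.1)+(8.1 × 10⁻⁴)(+0.91) = 2.9 × 10⁻⁴ → stable
  81–217 m: −αΔT+βΔS = −(1.1 × 10⁻⁴)(-4.3)+(8.1 × 10⁻⁴)(+0.23) = 6.6 × 10⁻⁴ → stable
  217–252 m: −αΔT+βΔS = −(1.1 × 10⁻⁴)(-1.7)+(8.1 × 10⁻⁴)(-0.77) = -4.4 × 10⁻⁴ → UNSTABLE
The 217–252 m interval has Δρ < 0: lighter water underlies denser water.

217–252 m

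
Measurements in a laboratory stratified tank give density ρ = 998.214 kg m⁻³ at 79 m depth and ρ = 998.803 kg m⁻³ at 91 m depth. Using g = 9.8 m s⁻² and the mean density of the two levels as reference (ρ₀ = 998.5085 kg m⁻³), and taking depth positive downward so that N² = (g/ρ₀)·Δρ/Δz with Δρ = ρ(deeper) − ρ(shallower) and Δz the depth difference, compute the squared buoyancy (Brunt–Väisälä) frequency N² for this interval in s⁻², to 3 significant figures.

4.82 × 10⁻⁴ s⁻²

Δρ = 998.803 − 998.214 = 0.589 kg m⁻³ over Δz = 91 − 79 = 12 m.
N² = (9.8/998.5085) × (0.589/12) = 4.8174 × 10⁻⁴ s⁻² ≈ 4.82 × 10⁻⁴ s⁻².
Since Δρ > 0 the layer is stably stratified.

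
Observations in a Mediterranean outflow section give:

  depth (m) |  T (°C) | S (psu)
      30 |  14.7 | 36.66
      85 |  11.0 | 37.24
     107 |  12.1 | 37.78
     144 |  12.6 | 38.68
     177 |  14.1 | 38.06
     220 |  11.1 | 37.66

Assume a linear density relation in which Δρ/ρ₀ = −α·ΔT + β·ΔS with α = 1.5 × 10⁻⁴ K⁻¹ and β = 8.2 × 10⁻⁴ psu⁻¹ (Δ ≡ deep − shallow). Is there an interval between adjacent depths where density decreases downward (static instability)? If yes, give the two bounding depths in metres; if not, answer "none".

Evaluate Δρ/ρ₀ = −αΔT + βΔS across each adjacent pair:
  30–85 m: −αΔT+βΔS = −(1.5 × 10⁻⁴)(-3.7)+(8.2 × 10⁻⁴)(+0.58) = 1.0 × 10⁻³ → stable
  85–107 m: −αΔT+βΔS = −(1.5 × 10⁻⁴)(+1.1)+(8.2 × 10⁻⁴)(+0.54) = 2.8 × 10⁻⁴ → stable
  107–144 m: −αΔT+βΔS = −(1.5 × 10⁻⁴)(+0.5)+(8.2 × 10⁻⁴)(+0.90) = 6.6 × 10⁻⁴ → stable
  144–177 m: −αΔT+βΔS = −(1.5 × 10⁻⁴)(+1.5)+(8.2 × 10⁻⁴)(-0.62) = -7.3 × 10⁻⁴ → UNSTABLE
  177–220 m: −αΔT+βΔS = −(1.5 × 10⁻⁴)(-3.0)+(8.2 × 10⁻⁴)(-0.40) = 1.2 × 10⁻⁴ → stable
The 144–177 m interval has Δρ < 0: lighter water underlies denser water.

144–177 m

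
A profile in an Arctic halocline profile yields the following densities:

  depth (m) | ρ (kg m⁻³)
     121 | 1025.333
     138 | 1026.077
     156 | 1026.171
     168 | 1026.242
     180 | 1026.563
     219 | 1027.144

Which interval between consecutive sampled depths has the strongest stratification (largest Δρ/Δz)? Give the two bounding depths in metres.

121–138 m

Compute the density gradient over each adjacent pair:
  121–138 m: Δρ/Δz = 0.744/17 = 0.044 kg m⁻⁴
  138–156 m: Δρ/Δz = 0.094/18 = 5.2 × 10⁻³ kg m⁻⁴
  156–168 m: Δρ/Δz = 0.071/12 = 5.9 × 10⁻³ kg m⁻⁴
  168–180 m: Δρ/Δz = 0.321/12 = 0.027 kg m⁻⁴
  180–219 m: Δρ/Δz = 0.581/39 = 0.015 kg m⁻⁴
The largest gradient is in the 121–138 m interval — the pycnocline.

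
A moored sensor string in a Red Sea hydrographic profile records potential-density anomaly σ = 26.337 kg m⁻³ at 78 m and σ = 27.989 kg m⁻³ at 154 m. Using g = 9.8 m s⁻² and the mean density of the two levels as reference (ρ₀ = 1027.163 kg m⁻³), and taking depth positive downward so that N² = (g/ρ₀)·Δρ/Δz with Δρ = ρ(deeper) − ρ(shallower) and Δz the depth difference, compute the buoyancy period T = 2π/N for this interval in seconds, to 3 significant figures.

Δρ = 1027.989 − 1026.337 = 1.652 kg m⁻³ over Δz = 154 − 78 = 76 m.
N² = (9.8/1027.163) × (1.652/76) = 2.0739 × 10⁻⁴ s⁻².
N = √(2.0739 × 10⁻⁴) = 0.014401 rad s⁻¹, so T = 2π/N = 436.30 s ≈ 436 s.
Since Δρ > 0 the layer is stably stratified.

436 s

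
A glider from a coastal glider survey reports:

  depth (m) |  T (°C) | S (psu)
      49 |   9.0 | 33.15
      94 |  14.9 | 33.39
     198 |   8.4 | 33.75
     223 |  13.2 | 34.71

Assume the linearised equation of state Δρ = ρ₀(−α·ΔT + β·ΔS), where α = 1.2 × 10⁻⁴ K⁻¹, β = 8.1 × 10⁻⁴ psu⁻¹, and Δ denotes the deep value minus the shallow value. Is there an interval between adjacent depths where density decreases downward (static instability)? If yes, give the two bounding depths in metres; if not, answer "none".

Evaluate Δρ/ρ₀ = −αΔT + βΔS across each adjacent pair:
  49–94 m: −αΔT+βΔS = −(1.2 × 10⁻⁴)(+5.9)+(8.1 × 10⁻⁴)(+0.24) = -5.1 × 10⁻⁴ → UNSTABLE
  94–198 m: −αΔT+βΔS = −(1.2 × 10⁻⁴)(-6.5)+(8.1 × 10⁻⁴)(+0.36) = 1.1 × 10⁻³ → stable
  198–223 m: −αΔT+βΔS = −(1.2 × 10⁻⁴)(+4.8)+(8.1 × 10⁻⁴)(+0.96) = 2.0 × 10⁻⁴ → stable
The 49–94 m interval has Δρ < 0: lighter water underlies denser water.

49–94 m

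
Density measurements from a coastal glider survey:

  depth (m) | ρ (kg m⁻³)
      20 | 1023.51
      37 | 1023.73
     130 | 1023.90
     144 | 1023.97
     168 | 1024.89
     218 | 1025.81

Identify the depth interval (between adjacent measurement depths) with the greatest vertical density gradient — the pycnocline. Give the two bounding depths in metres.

Compute the density gradient over each adjacent pair:
  20–37 m: Δρ/Δz = 0.22/17 = 0.013 kg m⁻⁴
  37–130 m: Δρ/Δz = 0.17/93 = 1.8 × 10⁻³ kg m⁻⁴
  130–144 m: Δρ/Δz = 0.07/14 = 5.0 × 10⁻³ kg m⁻⁴
  144–168 m: Δρ/Δz = 0.92/24 = 0.038 kg m⁻⁴
  168–218 m: Δρ/Δz = 0.92/50 = 0.018 kg m⁻⁴
The largest gradient is in the 144–168 m interval — the pycnocline.

144–168 m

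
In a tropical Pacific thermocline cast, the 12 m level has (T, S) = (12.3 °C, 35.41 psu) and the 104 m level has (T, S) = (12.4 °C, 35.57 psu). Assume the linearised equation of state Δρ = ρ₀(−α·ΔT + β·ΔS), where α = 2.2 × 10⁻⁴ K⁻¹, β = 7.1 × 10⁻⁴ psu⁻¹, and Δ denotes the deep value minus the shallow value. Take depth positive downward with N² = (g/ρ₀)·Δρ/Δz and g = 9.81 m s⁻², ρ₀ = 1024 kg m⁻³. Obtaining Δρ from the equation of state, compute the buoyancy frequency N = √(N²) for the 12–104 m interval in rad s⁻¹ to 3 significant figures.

ΔT = +0.1 K, ΔS = +0.16 psu (deep − shallow).
Δρ/ρ₀ = −αΔT + βΔS = -2.20 × 10⁻⁵ + 1.136 × 10⁻⁴ = 9.16 × 10⁻⁵, so Δρ ≈ 0.09380 kg m⁻³.
N² = (g/ρ₀)·Δρ/Δz = g·(Δρ/ρ₀)/Δz = 9.81 × 9.16 × 10⁻⁵ / 92 = 9.7673 × 10⁻⁶ s⁻².
N = √(9.7673 × 10⁻⁶) = 3.1253 × 10⁻³ rad s⁻¹ ≈ 3.13 × 10⁻³ rad s⁻¹.

3.13 × 10⁻³ rad s⁻¹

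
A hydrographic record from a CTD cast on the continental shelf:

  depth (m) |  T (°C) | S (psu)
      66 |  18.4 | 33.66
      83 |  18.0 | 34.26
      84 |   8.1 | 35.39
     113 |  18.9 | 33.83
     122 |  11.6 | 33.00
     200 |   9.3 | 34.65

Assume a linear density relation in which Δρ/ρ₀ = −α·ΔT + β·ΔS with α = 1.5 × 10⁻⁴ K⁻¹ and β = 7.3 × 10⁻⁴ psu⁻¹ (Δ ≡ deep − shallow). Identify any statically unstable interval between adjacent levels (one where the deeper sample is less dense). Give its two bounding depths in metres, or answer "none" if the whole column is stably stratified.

84–113 m

Evaluate Δρ/ρ₀ = −αΔT + βΔS across each adjacent pair:
  66–83 m: −αΔT+βΔS = −(1.5 × 10⁻⁴)(-0.4)+(7.3 × 10⁻⁴)(+0.60) = 5.0 × 10⁻⁴ → stable
  83–84 m: −αΔT+βΔS = −(1.5 × 10⁻⁴)(-9.9)+(7.3 × 10⁻⁴)(+1.13) = 2.3 × 10⁻³ → stable
  84–113 m: −αΔT+βΔS = −(1.5 × 10⁻⁴)(+10.8)+(7.3 × 10⁻⁴)(-1.56) = -2.8 × 10⁻³ → UNSTABLE
  113–122 m: −αΔT+βΔS = −(1.5 × 10⁻⁴)(-7.3)+(7.3 × 10⁻⁴)(-0.83) = 4.9 × 10⁻⁴ → stable
  122–200 m: −αΔT+βΔS = −(1.5 × 10⁻⁴)(-2.3)+(7.3 × 10⁻⁴)(+1.65) = 1.5 × 10⁻³ → stable
The 84–113 m interval has Δρ < 0: lighter water underlies denser water.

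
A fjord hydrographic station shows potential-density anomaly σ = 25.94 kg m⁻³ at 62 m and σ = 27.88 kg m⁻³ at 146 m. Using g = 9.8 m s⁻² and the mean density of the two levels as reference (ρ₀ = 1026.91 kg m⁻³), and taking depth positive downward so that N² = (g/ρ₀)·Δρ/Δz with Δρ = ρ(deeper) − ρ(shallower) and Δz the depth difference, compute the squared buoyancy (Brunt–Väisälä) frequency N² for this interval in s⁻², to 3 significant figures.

2.20 × 10⁻⁴ s⁻²

Δρ = 1027.88 − 1025.94 = 1.94 kg m⁻³ over Δz = 146 − 62 = 84 m.
N² = (9.8/1026.91) × (1.94/84) = 2.2040 × 10⁻⁴ s⁻² ≈ 2.20 × 10⁻⁴ s⁻².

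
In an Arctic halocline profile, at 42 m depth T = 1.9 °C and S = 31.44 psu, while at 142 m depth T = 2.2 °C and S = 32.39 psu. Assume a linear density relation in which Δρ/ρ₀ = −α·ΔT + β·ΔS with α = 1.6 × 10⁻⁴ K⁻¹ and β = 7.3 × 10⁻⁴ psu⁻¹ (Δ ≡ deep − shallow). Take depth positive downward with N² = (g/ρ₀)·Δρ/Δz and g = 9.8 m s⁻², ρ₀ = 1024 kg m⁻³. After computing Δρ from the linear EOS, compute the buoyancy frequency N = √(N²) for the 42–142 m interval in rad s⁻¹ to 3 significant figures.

7.95 × 10⁻³ rad s⁻¹

ΔT = +0.3 K, ΔS = +0.95 psu (deep − shallow).
Δρ/ρ₀ = −αΔT + βΔS = -4.80 × 10⁻⁵ + 6.935 × 10⁻⁴ = 6.455 × 10⁻⁴, so Δρ ≈ 0.6610 kg m⁻³.
N² = (g/ρ₀)·Δρ/Δz = g·(Δρ/ρ₀)/Δz = 9.8 × 6.455 × 10⁻⁴ / 100 = 6.3259 × 10⁻⁵ s⁻².
N = √(6.3259 × 10⁻⁵) = 7.9536 × 10⁻³ rad s⁻¹ ≈ 7.95 × 10⁻³ rad s⁻¹.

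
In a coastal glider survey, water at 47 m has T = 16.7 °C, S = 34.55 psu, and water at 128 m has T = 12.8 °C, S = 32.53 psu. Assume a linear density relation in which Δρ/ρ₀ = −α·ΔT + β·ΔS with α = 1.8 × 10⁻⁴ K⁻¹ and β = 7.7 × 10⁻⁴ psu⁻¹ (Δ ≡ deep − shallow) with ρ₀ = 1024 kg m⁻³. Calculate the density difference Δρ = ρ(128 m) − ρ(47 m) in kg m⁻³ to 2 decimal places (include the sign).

-0.87 kg m⁻³

ΔT = -3.9 K, ΔS = -2.02 psu (deep − shallow).
Δρ/ρ₀ = −(1.8 × 10⁻⁴)(-3.9) + (7.7 × 10⁻⁴)(-2.02) = -8.534 × 10⁻⁴.
Δρ = 1024 × (-8.534 × 10⁻⁴) = -0.87 kg m⁻³.
Negative Δρ: lighter below, statically unstable.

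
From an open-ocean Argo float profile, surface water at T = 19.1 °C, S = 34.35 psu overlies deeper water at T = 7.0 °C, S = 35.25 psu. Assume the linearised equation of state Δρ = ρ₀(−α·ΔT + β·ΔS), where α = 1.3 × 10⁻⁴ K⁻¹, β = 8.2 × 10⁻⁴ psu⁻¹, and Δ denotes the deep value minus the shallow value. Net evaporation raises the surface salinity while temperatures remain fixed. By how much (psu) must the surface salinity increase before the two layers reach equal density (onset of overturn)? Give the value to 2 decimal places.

2.82 psu

Neutral buoyancy requires −α(T_deep − T_surf) + β(S_deep − S_surf′) = 0.
S_surf′ = S_deep − (α/β)·ΔT = 35.25 − (1.3 × 10⁻⁴/8.2 × 10⁻⁴)·(-12.1) = 37.1683 psu.
Increase required: 37.1683 − 34.35 = 2.8183 psu.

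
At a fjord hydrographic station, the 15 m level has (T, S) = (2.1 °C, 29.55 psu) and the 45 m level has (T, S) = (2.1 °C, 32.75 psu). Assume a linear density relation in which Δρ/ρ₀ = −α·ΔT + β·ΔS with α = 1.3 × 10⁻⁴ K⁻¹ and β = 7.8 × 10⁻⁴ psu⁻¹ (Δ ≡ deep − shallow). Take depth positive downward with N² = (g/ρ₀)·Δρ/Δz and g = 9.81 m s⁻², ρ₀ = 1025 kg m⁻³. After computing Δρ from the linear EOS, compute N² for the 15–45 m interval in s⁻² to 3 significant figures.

8.16 × 10⁻⁴ s⁻²

ΔT = +0.0 K, ΔS = +3.20 psu (deep − shallow).
Δρ/ρ₀ = −αΔT + βΔS = 0 + 2.496 × 10⁻³ = 2.496 × 10⁻³, so Δρ ≈ 2.558 kg m⁻³.
N² = (g/ρ₀)·Δρ/Δz = g·(Δρ/ρ₀)/Δz = 9.81 × 2.496 × 10⁻³ / 30 = 8.1619 × 10⁻⁴ s⁻² ≈ 8.16 × 10⁻⁴ s⁻².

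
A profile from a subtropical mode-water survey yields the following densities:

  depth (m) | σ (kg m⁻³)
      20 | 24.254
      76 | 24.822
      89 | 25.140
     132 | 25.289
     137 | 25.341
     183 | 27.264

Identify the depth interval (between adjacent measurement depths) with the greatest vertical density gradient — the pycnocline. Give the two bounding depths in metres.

Compute the density gradient over each adjacent pair:
  20–76 m: Δρ/Δz = 0.568/56 = 0.010 kg m⁻⁴
  76–89 m: Δρ/Δz = 0.318/13 = 0.024 kg m⁻⁴
  89–132 m: Δρ/Δz = 0.149/43 = 3.5 × 10⁻³ kg m⁻⁴
  132–137 m: Δρ/Δz = 0.052/5 = 0.010 kg m⁻⁴
  137–183 m: Δρ/Δz = 1.923/46 = 0.042 kg m⁻⁴
The largest gradient is in the 137–183 m interval — the pycnocline.

137–183 m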